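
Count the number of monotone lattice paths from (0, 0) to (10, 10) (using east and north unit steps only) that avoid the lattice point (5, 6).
Number of paths = 126544

Total paths from (0, 0) to (10, 10): C(20, 10) = 184756. Paths through (5, 6): (paths (0, 0) → (5, 6)) × (paths (5, 6) → (10, 10)) = C(11, 5) · C(9, 5) = 462 · 126 = 58212. Avoidance count = 184756 − 58212 = 126544.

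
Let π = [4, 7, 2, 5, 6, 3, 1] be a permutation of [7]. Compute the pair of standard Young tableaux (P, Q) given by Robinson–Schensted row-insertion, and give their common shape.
P = [1, 3, 6] / [2, 5] / [4] / [7];  Q = [1, 2, 5] / [3, 4] / [6] / [7];  common shape = (3, 2, 1, 1)

Row-insert the values π_1, π_2, … into P one at a time, bumping the leftmost entry strictly greater than the inserted value down to the next row. The recording tableau Q records, in position (i, j), the step at which that cell was added to P.
  Insert 4 (step 1): P = [4];  Q = [1]
  Insert 7 (step 2): P = [4, 7];  Q = [1, 2]
  Insert 2 (step 3): P = [2, 7] / [4];  Q = [1, 2] / [3]
  Insert 5 (step 4): P = [2, 5] / [4, 7];  Q = [1, 2] / [3, 4]
  Insert 6 (step 5): P = [2, 5, 6] / [4, 7];  Q = [1, 2, 5] / [3, 4]
  Insert 3 (step 6): P = [2, 3, 6] / [4, 5] / [7];  Q = [1, 2, 5] / [3, 4] / [6]
  Insert 1 (step 7): P = [1, 3, 6] / [2, 5] / [4] / [7];  Q = [1, 2, 5] / [3, 4] / [6] / [7]
Final shape: (3, 2, 1, 1).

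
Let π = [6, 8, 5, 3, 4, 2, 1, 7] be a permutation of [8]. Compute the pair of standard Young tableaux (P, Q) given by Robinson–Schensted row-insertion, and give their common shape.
P = [1, 4, 7] / [2, 8] / [3] / [5] / [6];  Q = [1, 2, 8] / [3, 5] / [4] / [6] / [7];  common shape = (3, 2, 1, 1, 1)

Row-insert the values π_1, π_2, … into P one at a time, bumping the leftmost entry strictly greater than the inserted value down to the next row. The recording tableau Q records, in position (i, j), the step at which that cell was added to P.
  Insert 6 (step 1): P = [6];  Q = [1]
  Insert 8 (step 2): P = [6, 8];  Q = [1, 2]
  Insert 5 (step 3): P = [5, 8] / [6];  Q = [1, 2] / [3]
  Insert 3 (step 4): P = [3, 8] / [5] / [6];  Q = [1, 2] / [3] / [4]
  Insert 4 (step 5): P = [3, 4] / [5, 8] / [6];  Q = [1, 2] / [3, 5] / [4]
  Insert 2 (step 6): P = [2, 4] / [3, 8] / [5] / [6];  Q = [1, 2] / [3, 5] / [4] / [6]
  Insert 1 (step 7): P = [1, 4] / [2, 8] / [3] / [5] / [6];  Q = [1, 2] / [3, 5] / [4] / [6] / [7]
  Insert 7 (step 8): P = [1, 4, 7] / [2, 8] / [3] / [5] / [6];  Q = [1, 2, 8] / [3, 5] / [4] / [6] / [7]
Final shape: (3, 2, 1, 1, 1).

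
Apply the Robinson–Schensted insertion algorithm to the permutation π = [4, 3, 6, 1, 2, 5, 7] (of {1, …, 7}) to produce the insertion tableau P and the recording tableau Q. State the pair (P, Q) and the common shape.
P = [1, 2, 5, 7] / [3, 6] / [4];  Q = [1, 3, 6, 7] / [2, 5] / [4];  common shape = (4, 2, 1)

Row-insert the values π_1, π_2, … into P one at a time, bumping the leftmost entry strictly greater than the inserted value down to the next row. The recording tableau Q records, in position (i, j), the step at which that cell was added to P.
  Insert 4 (step 1): P = [4];  Q = [1]
  Insert 3 (step 2): P = [3] / [4];  Q = [1] / [2]
  Insert 6 (step 3): P = [3, 6] / [4];  Q = [1, 3] / [2]
  Insert 1 (step 4): P = [1, 6] / [3] / [4];  Q = [1, 3] / [2] / [4]
  Insert 2 (step 5): P = [1, 2] / [3, 6] / [4];  Q = [1, 3] / [2, 5] / [4]
  Insert 5 (step 6): P = [1, 2, 5] / [3, 6] / [4];  Q = [1, 3, 6] / [2, 5] / [4]
  Insert 7 (step 7): P = [1, 2, 5, 7] / [3, 6] / [4];  Q = [1, 3, 6, 7] / [2, 5] / [4]
Final shape: (4, 2, 1).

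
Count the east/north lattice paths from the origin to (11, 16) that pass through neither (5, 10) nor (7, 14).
Number of paths = 9194598

Inclusion–exclusion. Total paths: C(27, 11) = 13037895. Through P₁: C(15, 5)·C(12, 6) = 2774772. Through P₂: C(21, 7)·C(6, 4) = 1744200. Since P₁ is strictly southwest of P₂, a monotone path through both must visit P₁ then P₂; paths through both = C(15, 5)·C(6, 2)·C(6, 4) = 675675. Avoid both = 13037895 − 2774772 − 1744200 + 675675 = 9194598.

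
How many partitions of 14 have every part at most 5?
p(14, parts ≤ 5) = 70

Partitions of 14 with all parts ≤ 5: 5+5+4, 5+5+3+1, 5+5+2+2, 5+5+2+1+1, 5+5+1+1+1+1, 5+4+4+1, 5+4+3+2, 5+4+3+1+1, 5+4+2+2+1, 5+4+2+1+1+1, 5+4+1+1+1+1+1, 5+3+3+3, 5+3+3+2+1, 5+3+3+1+1+1, 5+3+2+2+2, 5+3+2+2+1+1, 5+3+2+1+1+1+1, 5+3+1+1+1+1+1+1, 5+2+2+2+2+1, 5+2+2+2+1+1+1, 5+2+2+1+1+1+1+1, 5+2+1+1+1+1+1+1+1, 5+1+1+1+1+1+1+1+1+1, 4+4+4+2, 4+4+4+1+1, 4+4+3+3, 4+4+3+2+1, 4+4+3+1+1+1, 4+4+2+2+2, 4+4+2+2+1+1, … (70 total). Count = 70.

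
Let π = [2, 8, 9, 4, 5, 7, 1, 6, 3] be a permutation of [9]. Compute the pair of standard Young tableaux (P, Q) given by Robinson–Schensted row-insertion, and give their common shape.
P = [1, 3, 5, 6] / [2, 4] / [7, 9] / [8];  Q = [1, 2, 3, 6] / [4, 5] / [7, 8] / [9];  common shape = (4, 2, 2, 1)

Row-insert the values π_1, π_2, … into P one at a time, bumping the leftmost entry strictly greater than the inserted value down to the next row. The recording tableau Q records, in position (i, j), the step at which that cell was added to P.
  Insert 2 (step 1): P = [2];  Q = [1]
  Insert 8 (step 2): P = [2, 8];  Q = [1, 2]
  Insert 9 (step 3): P = [2, 8, 9];  Q = [1, 2, 3]
  Insert 4 (step 4): P = [2, 4, 9] / [8];  Q = [1, 2, 3] / [4]
  Insert 5 (step 5): P = [2, 4, 5] / [8, 9];  Q = [1, 2, 3] / [4, 5]
  Insert 7 (step 6): P = [2, 4, 5, 7] / [8, 9];  Q = [1, 2, 3, 6] / [4, 5]
  Insert 1 (step 7): P = [1, 4, 5, 7] / [2, 9] / [8];  Q = [1, 2, 3, 6] / [4, 5] / [7]
  Insert 6 (step 8): P = [1, 4, 5, 6] / [2, 7] / [8, 9];  Q = [1, 2, 3, 6] / [4, 5] / [7, 8]
  Insert 3 (step 9): P = [1, 3, 5, 6] / [2, 4] / [7, 9] / [8];  Q = [1, 2, 3, 6] / [4, 5] / [7, 8] / [9]
Final shape: (4, 2, 2, 1).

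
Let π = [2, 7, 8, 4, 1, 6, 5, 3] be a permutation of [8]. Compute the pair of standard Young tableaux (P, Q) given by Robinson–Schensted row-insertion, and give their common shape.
P = [1, 3, 5] / [2, 4] / [6, 8] / [7];  Q = [1, 2, 3] / [4, 6] / [5, 7] / [8];  common shape = (3, 2, 2, 1)

Row-insert the values π_1, π_2, … into P one at a time, bumping the leftmost entry strictly greater than the inserted value down to the next row. The recording tableau Q records, in position (i, j), the step at which that cell was added to P.
  Insert 2 (step 1): P = [2];  Q = [1]
  Insert 7 (step 2): P = [2, 7];  Q = [1, 2]
  Insert 8 (step 3): P = [2, 7, 8];  Q = [1, 2, 3]
  Insert 4 (step 4): P = [2, 4, 8] / [7];  Q = [1, 2, 3] / [4]
  Insert 1 (step 5): P = [1, 4, 8] / [2] / [7];  Q = [1, 2, 3] / [4] / [5]
  Insert 6 (step 6): P = [1, 4, 6] / [2, 8] / [7];  Q = [1, 2, 3] / [4, 6] / [5]
  Insert 5 (step 7): P = [1, 4, 5] / [2, 6] / [7, 8];  Q = [1, 2, 3] / [4, 6] / [5, 7]
  Insert 3 (step 8): P = [1, 3, 5] / [2, 4] / [6, 8] / [7];  Q = [1, 2, 3] / [4, 6] / [5, 7] / [8]
Final shape: (3, 2, 2, 1).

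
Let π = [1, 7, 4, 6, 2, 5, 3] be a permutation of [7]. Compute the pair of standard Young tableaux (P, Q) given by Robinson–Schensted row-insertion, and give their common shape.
P = [1, 2, 3] / [4, 5] / [6] / [7];  Q = [1, 2, 4] / [3, 6] / [5] / [7];  common shape = (3, 2, 1, 1)

Row-insert the values π_1, π_2, … into P one at a time, bumping the leftmost entry strictly greater than the inserted value down to the next row. The recording tableau Q records, in position (i, j), the step at which that cell was added to P.
  Insert 1 (step 1): P = [1];  Q = [1]
  Insert 7 (step 2): P = [1, 7];  Q = [1, 2]
  Insert 4 (step 3): P = [1, 4] / [7];  Q = [1, 2] / [3]
  Insert 6 (step 4): P = [1, 4, 6] / [7];  Q = [1, 2, 4] / [3]
  Insert 2 (step 5): P = [1, 2, 6] / [4] / [7];  Q = [1, 2, 4] / [3] / [5]
  Insert 5 (step 6): P = [1, 2, 5] / [4, 6] / [7];  Q = [1, 2, 4] / [3, 6] / [5]
  Insert 3 (step 7): P = [1, 2, 3] / [4, 5] / [6] / [7];  Q = [1, 2, 4] / [3, 6] / [5] / [7]
Final shape: (3, 2, 1, 1).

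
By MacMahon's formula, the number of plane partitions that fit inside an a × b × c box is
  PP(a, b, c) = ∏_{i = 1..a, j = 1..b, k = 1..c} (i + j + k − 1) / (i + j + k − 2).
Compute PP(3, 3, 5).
PP(3, 3, 5) = 14112

Evaluate the triple product over i = 1..3, j = 1..3, k = 1..5. The factors are (2/1) · (3/2) · (4/3) · (5/4) · (6/5) · (3/2) · (4/3) · (5/4) · … (45 factors total). The numerators and denominators telescope so the product is an integer; carrying out the multiplication exactly gives PP(3, 3, 5) = 14112.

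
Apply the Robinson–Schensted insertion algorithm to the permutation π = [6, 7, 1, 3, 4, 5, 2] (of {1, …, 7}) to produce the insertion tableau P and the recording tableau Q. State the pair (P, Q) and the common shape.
P = [1, 2, 4, 5] / [3, 7] / [6];  Q = [1, 2, 5, 6] / [3, 4] / [7];  common shape = (4, 2, 1)

Row-insert the values π_1, π_2, … into P one at a time, bumping the leftmost entry strictly greater than the inserted value down to the next row. The recording tableau Q records, in position (i, j), the step at which that cell was added to P.
  Insert 6 (step 1): P = [6];  Q = [1]
  Insert 7 (step 2): P = [6, 7];  Q = [1, 2]
  Insert 1 (step 3): P = [1, 7] / [6];  Q = [1, 2] / [3]
  Insert 3 (step 4): P = [1, 3] / [6, 7];  Q = [1, 2] / [3, 4]
  Insert 4 (step 5): P = [1, 3, 4] / [6, 7];  Q = [1, 2, 5] / [3, 4]
  Insert 5 (step 6): P = [1, 3, 4, 5] / [6, 7];  Q = [1, 2, 5, 6] / [3, 4]
  Insert 2 (step 7): P = [1, 2, 4, 5] / [3, 7] / [6];  Q = [1, 2, 5, 6] / [3, 4] / [7]
Final shape: (4, 2, 1).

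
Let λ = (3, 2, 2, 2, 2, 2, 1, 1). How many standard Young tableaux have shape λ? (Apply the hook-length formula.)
# SYT of shape (3, 2, 2, 2, 2, 2, 1, 1) = 11583

Hook-length formula: f^λ = n! / Π hook(c), product over all cells c of the Young diagram. For λ = (3, 2, 2, 2, 2, 2, 1, 1), n = 15 boxes. Hook lengths by row (left-to-right, top-to-bottom): [10, 7, 1]; [8, 5]; [7, 4]; [6, 3]; [5, 2]; [4, 1]; [2]; [1]. Product of hooks = 112896000. So f^λ = 15! / 112896000 = 1307674368000 / 112896000 = 11583.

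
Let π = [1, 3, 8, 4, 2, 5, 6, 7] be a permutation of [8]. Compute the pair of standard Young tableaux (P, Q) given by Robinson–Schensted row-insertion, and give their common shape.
P = [1, 2, 4, 5, 6, 7] / [3] / [8];  Q = [1, 2, 3, 6, 7, 8] / [4] / [5];  common shape = (6, 1, 1)

Row-insert the values π_1, π_2, … into P one at a time, bumping the leftmost entry strictly greater than the inserted value down to the next row. The recording tableau Q records, in position (i, j), the step at which that cell was added to P.
  Insert 1 (step 1): P = [1];  Q = [1]
  Insert 3 (step 2): P = [1, 3];  Q = [1, 2]
  Insert 8 (step 3): P = [1, 3, 8];  Q = [1, 2, 3]
  Insert 4 (step 4): P = [1, 3, 4] / [8];  Q = [1, 2, 3] / [4]
  Insert 2 (step 5): P = [1, 2, 4] / [3] / [8];  Q = [1, 2, 3] / [4] / [5]
  Insert 5 (step 6): P = [1, 2, 4, 5] / [3] / [8];  Q = [1, 2, 3, 6] / [4] / [5]
  Insert 6 (step 7): P = [1, 2, 4, 5, 6] / [3] / [8];  Q = [1, 2, 3, 6, 7] / [4] / [5]
  Insert 7 (step 8): P = [1, 2, 4, 5, 6, 7] / [3] / [8];  Q = [1, 2, 3, 6, 7, 8] / [4] / [5]
Final shape: (6, 1, 1).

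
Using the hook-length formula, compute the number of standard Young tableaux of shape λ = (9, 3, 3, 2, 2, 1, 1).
# SYT of shape (9, 3, 3, 2, 2, 1, 1) = 244432188

Hook-length formula: f^λ = n! / Π hook(c), product over all cells c of the Young diagram. For λ = (9, 3, 3, 2, 2, 1, 1), n = 21 boxes. Hook lengths by row (left-to-right, top-to-bottom): [15, 12, 9, 6, 5, 4, 3, 2, 1]; [8, 5, 2]; [7, 4, 1]; [5, 2]; [4, 1]; [2]; [1]. Product of hooks = 209018880000. So f^λ = 21! / 209018880000 = 51090942171709440000 / 209018880000 = 244432188.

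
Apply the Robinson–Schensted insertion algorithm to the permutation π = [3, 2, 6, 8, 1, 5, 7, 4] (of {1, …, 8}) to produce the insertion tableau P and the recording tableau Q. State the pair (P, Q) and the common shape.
P = [1, 4, 7] / [2, 5, 8] / [3, 6];  Q = [1, 3, 4] / [2, 6, 7] / [5, 8];  common shape = (3, 3, 2)

Row-insert the values π_1, π_2, … into P one at a time, bumping the leftmost entry strictly greater than the inserted value down to the next row. The recording tableau Q records, in position (i, j), the step at which that cell was added to P.
  Insert 3 (step 1): P = [3];  Q = [1]
  Insert 2 (step 2): P = [2] / [3];  Q = [1] / [2]
  Insert 6 (step 3): P = [2, 6] / [3];  Q = [1, 3] / [2]
  Insert 8 (step 4): P = [2, 6, 8] / [3];  Q = [1, 3, 4] / [2]
  Insert 1 (step 5): P = [1, 6, 8] / [2] / [3];  Q = [1, 3, 4] / [2] / [5]
  Insert 5 (step 6): P = [1, 5, 8] / [2, 6] / [3];  Q = [1, 3, 4] / [2, 6] / [5]
  Insert 7 (step 7): P = [1, 5, 7] / [2, 6, 8] / [3];  Q = [1, 3, 4] / [2, 6, 7] / [5]
  Insert 4 (step 8): P = [1, 4, 7] / [2, 5, 8] / [3, 6];  Q = [1, 3, 4] / [2, 6, 7] / [5, 8]
Final shape: (3, 3, 2).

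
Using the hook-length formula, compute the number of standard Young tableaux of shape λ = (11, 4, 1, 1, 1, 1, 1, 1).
# SYT of shape (11, 4, 1, 1, 1, 1, 1, 1) = 13168064

Hook-length formula: f^λ = n! / Π hook(c), product over all cells c of the Young diagram. For λ = (11, 4, 1, 1, 1, 1, 1, 1), n = 21 boxes. Hook lengths by row (left-to-right, top-to-bottom): [18, 11, 10, 9, 7, 6, 5, 4, 3, 2, 1]; [10, 3, 2, 1]; [6]; [5]; [4]; [3]; [2]; [1]. Product of hooks = 3879912960000. So f^λ = 21! / 3879912960000 = 51090942171709440000 / 3879912960000 = 13168064.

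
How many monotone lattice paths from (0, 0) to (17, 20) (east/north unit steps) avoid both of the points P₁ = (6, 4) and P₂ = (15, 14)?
Number of paths = 11538948120

Inclusion–exclusion. Total paths: C(37, 17) = 15905368710. Through P₁: C(10, 6)·C(27, 11) = 2737957950. Through P₂: C(29, 15)·C(8, 2) = 2171645280. Since P₁ is strictly southwest of P₂, a monotone path through both must visit P₁ then P₂; paths through both = C(10, 6)·C(19, 9)·C(8, 2) = 543182640. Avoid both = 15905368710 − 2737957950 − 2171645280 + 543182640 = 11538948120.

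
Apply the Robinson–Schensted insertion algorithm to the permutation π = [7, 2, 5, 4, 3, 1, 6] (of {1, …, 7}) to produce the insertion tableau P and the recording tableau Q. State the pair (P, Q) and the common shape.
P = [1, 3, 6] / [2] / [4] / [5] / [7];  Q = [1, 3, 7] / [2] / [4] / [5] / [6];  common shape = (3, 1, 1, 1, 1)

Row-insert the values π_1, π_2, … into P one at a time, bumping the leftmost entry strictly greater than the inserted value down to the next row. The recording tableau Q records, in position (i, j), the step at which that cell was added to P.
  Insert 7 (step 1): P = [7];  Q = [1]
  Insert 2 (step 2): P = [2] / [7];  Q = [1] / [2]
  Insert 5 (step 3): P = [2, 5] / [7];  Q = [1, 3] / [2]
  Insert 4 (step 4): P = [2, 4] / [5] / [7];  Q = [1, 3] / [2] / [4]
  Insert 3 (step 5): P = [2, 3] / [4] / [5] / [7];  Q = [1, 3] / [2] / [4] / [5]
  Insert 1 (step 6): P = [1, 3] / [2] / [4] / [5] / [7];  Q = [1, 3] / [2] / [4] / [5] / [6]
  Insert 6 (step 7): P = [1, 3, 6] / [2] / [4] / [5] / [7];  Q = [1, 3, 7] / [2] / [4] / [5] / [6]
Final shape: (3, 1, 1, 1, 1).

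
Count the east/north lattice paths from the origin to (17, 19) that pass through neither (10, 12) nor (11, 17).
Number of paths = 5885567016

Inclusion–exclusion. Total paths: C(36, 17) = 8597496600. Through P₁: C(22, 10)·C(14, 7) = 2219289072. Through P₂: C(28, 11)·C(8, 6) = 601277040. Since P₁ is strictly southwest of P₂, a monotone path through both must visit P₁ then P₂; paths through both = C(22, 10)·C(6, 1)·C(8, 6) = 108636528. Avoid both = 8597496600 − 2219289072 − 601277040 + 108636528 = 5885567016.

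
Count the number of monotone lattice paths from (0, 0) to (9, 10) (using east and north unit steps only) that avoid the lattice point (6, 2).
Number of paths = 87758

Total paths from (0, 0) to (9, 10): C(19, 9) = 92378. Paths through (6, 2): (paths (0, 0) → (6, 2)) × (paths (6, 2) → (9, 10)) = C(8, 6) · C(11, 3) = 28 · 165 = 4620. Avoidance count = 92378 − 4620 = 87758.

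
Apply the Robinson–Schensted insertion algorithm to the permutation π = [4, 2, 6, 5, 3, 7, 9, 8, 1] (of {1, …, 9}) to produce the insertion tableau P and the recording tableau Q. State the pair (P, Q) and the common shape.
P = [1, 3, 7, 8] / [2, 5, 9] / [4] / [6];  Q = [1, 3, 6, 7] / [2, 4, 8] / [5] / [9];  common shape = (4, 3, 1, 1)

Row-insert the values π_1, π_2, … into P one at a time, bumping the leftmost entry strictly greater than the inserted value down to the next row. The recording tableau Q records, in position (i, j), the step at which that cell was added to P.
  Insert 4 (step 1): P = [4];  Q = [1]
  Insert 2 (step 2): P = [2] / [4];  Q = [1] / [2]
  Insert 6 (step 3): P = [2, 6] / [4];  Q = [1, 3] / [2]
  Insert 5 (step 4): P = [2, 5] / [4, 6];  Q = [1, 3] / [2, 4]
  Insert 3 (step 5): P = [2, 3] / [4, 5] / [6];  Q = [1, 3] / [2, 4] / [5]
  Insert 7 (step 6): P = [2, 3, 7] / [4, 5] / [6];  Q = [1, 3, 6] / [2, 4] / [5]
  Insert 9 (step 7): P = [2, 3, 7, 9] / [4, 5] / [6];  Q = [1, 3, 6, 7] / [2, 4] / [5]
  Insert 8 (step 8): P = [2, 3, 7, 8] / [4, 5, 9] / [6];  Q = [1, 3, 6, 7] / [2, 4, 8] / [5]
  Insert 1 (step 9): P = [1, 3, 7, 8] / [2, 5, 9] / [4] / [6];  Q = [1, 3, 6, 7] / [2, 4, 8] / [5] / [9]
Final shape: (4, 3, 1, 1).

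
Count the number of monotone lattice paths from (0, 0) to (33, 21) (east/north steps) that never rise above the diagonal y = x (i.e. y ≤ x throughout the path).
Number of paths = 198954083924505

By the reflection principle (André's argument), the number of monotone paths to (33, 21) with n ≤ m that never go above y = x is C(54, 33) − C(54, 34) = 520341450264090 − 321387366339585 = 198954083924505.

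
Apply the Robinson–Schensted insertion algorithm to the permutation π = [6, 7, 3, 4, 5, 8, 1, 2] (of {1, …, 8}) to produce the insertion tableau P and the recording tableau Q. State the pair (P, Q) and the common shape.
P = [1, 2, 5, 8] / [3, 4] / [6, 7];  Q = [1, 2, 5, 6] / [3, 4] / [7, 8];  common shape = (4, 2, 2)

Row-insert the values π_1, π_2, … into P one at a time, bumping the leftmost entry strictly greater than the inserted value down to the next row. The recording tableau Q records, in position (i, j), the step at which that cell was added to P.
  Insert 6 (step 1): P = [6];  Q = [1]
  Insert 7 (step 2): P = [6, 7];  Q = [1, 2]
  Insert 3 (step 3): P = [3, 7] / [6];  Q = [1, 2] / [3]
  Insert 4 (step 4): P = [3, 4] / [6, 7];  Q = [1, 2] / [3, 4]
  Insert 5 (step 5): P = [3, 4, 5] / [6, 7];  Q = [1, 2, 5] / [3, 4]
  Insert 8 (step 6): P = [3, 4, 5, 8] / [6, 7];  Q = [1, 2, 5, 6] / [3, 4]
  Insert 1 (step 7): P = [1, 4, 5, 8] / [3, 7] / [6];  Q = [1, 2, 5, 6] / [3, 4] / [7]
  Insert 2 (step 8): P = [1, 2, 5, 8] / [3, 4] / [6, 7];  Q = [1, 2, 5, 6] / [3, 4] / [7, 8]
Final shape: (4, 2, 2).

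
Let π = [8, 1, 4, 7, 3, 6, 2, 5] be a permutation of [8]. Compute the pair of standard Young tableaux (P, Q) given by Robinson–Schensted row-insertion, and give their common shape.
P = [1, 2, 5] / [3, 6] / [4, 7] / [8];  Q = [1, 3, 4] / [2, 6] / [5, 8] / [7];  common shape = (3, 2, 2, 1)

Row-insert the values π_1, π_2, … into P one at a time, bumping the leftmost entry strictly greater than the inserted value down to the next row. The recording tableau Q records, in position (i, j), the step at which that cell was added to P.
  Insert 8 (step 1): P = [8];  Q = [1]
  Insert 1 (step 2): P = [1] / [8];  Q = [1] / [2]
  Insert 4 (step 3): P = [1, 4] / [8];  Q = [1, 3] / [2]
  Insert 7 (step 4): P = [1, 4, 7] / [8];  Q = [1, 3, 4] / [2]
  Insert 3 (step 5): P = [1, 3, 7] / [4] / [8];  Q = [1, 3, 4] / [2] / [5]
  Insert 6 (step 6): P = [1, 3, 6] / [4, 7] / [8];  Q = [1, 3, 4] / [2, 6] / [5]
  Insert 2 (step 7): P = [1, 2, 6] / [3, 7] / [4] / [8];  Q = [1, 3, 4] / [2, 6] / [5] / [7]
  Insert 5 (step 8): P = [1, 2, 5] / [3, 6] / [4, 7] / [8];  Q = [1, 3, 4] / [2, 6] / [5, 8] / [7]
Final shape: (3, 2, 2, 1).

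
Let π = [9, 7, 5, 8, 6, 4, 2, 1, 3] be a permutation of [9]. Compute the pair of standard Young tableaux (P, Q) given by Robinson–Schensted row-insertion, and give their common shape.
P = [1, 3] / [2, 6] / [4, 8] / [5] / [7] / [9];  Q = [1, 4] / [2, 5] / [3, 9] / [6] / [7] / [8];  common shape = (2, 2, 2, 1, 1, 1)

Row-insert the values π_1, π_2, … into P one at a time, bumping the leftmost entry strictly greater than the inserted value down to the next row. The recording tableau Q records, in position (i, j), the step at which that cell was added to P.
  Insert 9 (step 1): P = [9];  Q = [1]
  Insert 7 (step 2): P = [7] / [9];  Q = [1] / [2]
  Insert 5 (step 3): P = [5] / [7] / [9];  Q = [1] / [2] / [3]
  Insert 8 (step 4): P = [5, 8] / [7] / [9];  Q = [1, 4] / [2] / [3]
  Insert 6 (step 5): P = [5, 6] / [7, 8] / [9];  Q = [1, 4] / [2, 5] / [3]
  Insert 4 (step 6): P = [4, 6] / [5, 8] / [7] / [9];  Q = [1, 4] / [2, 5] / [3] / [6]
  Insert 2 (step 7): P = [2, 6] / [4, 8] / [5] / [7] / [9];  Q = [1, 4] / [2, 5] / [3] / [6] / [7]
  Insert 1 (step 8): P = [1, 6] / [2, 8] / [4] / [5] / [7] / [9];  Q = [1, 4] / [2, 5] / [3] / [6] / [7] / [8]
  Insert 3 (step 9): P = [1, 3] / [2, 6] / [4, 8] / [5] / [7] / [9];  Q = [1, 4] / [2, 5] / [3, 9] / [6] / [7] / [8]
Final shape: (2, 2, 2, 1, 1, 1).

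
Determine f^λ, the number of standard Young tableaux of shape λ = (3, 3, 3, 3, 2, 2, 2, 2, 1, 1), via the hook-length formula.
# SYT of shape (3, 3, 3, 3, 2, 2, 2, 2, 1, 1) = 32332300

Hook-length formula: f^λ = n! / Π hook(c), product over all cells c of the Young diagram. For λ = (3, 3, 3, 3, 2, 2, 2, 2, 1, 1), n = 22 boxes. Hook lengths by row (left-to-right, top-to-bottom): [12, 9, 4]; [11, 8, 3]; [10, 7, 2]; [9, 6, 1]; [7, 4]; [6, 3]; [5, 2]; [4, 1]; [2]; [1]. Product of hooks = 34764020121600. So f^λ = 22! / 34764020121600 = 1124000727777607680000 / 34764020121600 = 32332300.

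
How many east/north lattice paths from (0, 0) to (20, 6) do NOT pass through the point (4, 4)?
Number of paths = 219520

Total paths from (0, 0) to (20, 6): C(26, 20) = 230230. Paths through (4, 4): (paths (0, 0) → (4, 4)) × (paths (4, 4) → (20, 6)) = C(8, 4) · C(18, 16) = 70 · 153 = 10710. Avoidance count = 230230 − 10710 = 219520.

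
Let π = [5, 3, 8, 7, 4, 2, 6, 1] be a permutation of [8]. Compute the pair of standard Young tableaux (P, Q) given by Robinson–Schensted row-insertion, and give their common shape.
P = [1, 4, 6] / [2, 7] / [3] / [5] / [8];  Q = [1, 3, 7] / [2, 4] / [5] / [6] / [8];  common shape = (3, 2, 1, 1, 1)

Row-insert the values π_1, π_2, … into P one at a time, bumping the leftmost entry strictly greater than the inserted value down to the next row. The recording tableau Q records, in position (i, j), the step at which that cell was added to P.
  Insert 5 (step 1): P = [5];  Q = [1]
  Insert 3 (step 2): P = [3] / [5];  Q = [1] / [2]
  Insert 8 (step 3): P = [3, 8] / [5];  Q = [1, 3] / [2]
  Insert 7 (step 4): P = [3, 7] / [5, 8];  Q = [1, 3] / [2, 4]
  Insert 4 (step 5): P = [3, 4] / [5, 7] / [8];  Q = [1, 3] / [2, 4] / [5]
  Insert 2 (step 6): P = [2, 4] / [3, 7] / [5] / [8];  Q = [1, 3] / [2, 4] / [5] / [6]
  Insert 6 (step 7): P = [2, 4, 6] / [3, 7] / [5] / [8];  Q = [1, 3, 7] / [2, 4] / [5] / [6]
  Insert 1 (step 8): P = [1, 4, 6] / [2, 7] / [3] / [5] / [8];  Q = [1, 3, 7] / [2, 4] / [5] / [6] / [8]
Final shape: (3, 2, 1, 1, 1).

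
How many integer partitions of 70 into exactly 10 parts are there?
p(70, 10 parts) = 195491

Partitions of n into exactly k parts are in bijection with partitions of n − k into at most k parts (subtract 1 from each part). So p(70, exactly 10) = p(60, parts ≤ 10). Computing via the recurrence p(m, j) = p(m, j−1) + p(m−j, j) gives 195491.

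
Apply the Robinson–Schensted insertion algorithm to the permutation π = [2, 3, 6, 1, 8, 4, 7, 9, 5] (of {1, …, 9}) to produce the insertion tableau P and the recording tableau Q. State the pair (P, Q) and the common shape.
P = [1, 3, 4, 5, 9] / [2, 6, 7] / [8];  Q = [1, 2, 3, 5, 8] / [4, 6, 7] / [9];  common shape = (5, 3, 1)

Row-insert the values π_1, π_2, … into P one at a time, bumping the leftmost entry strictly greater than the inserted value down to the next row. The recording tableau Q records, in position (i, j), the step at which that cell was added to P.
  Insert 2 (step 1): P = [2];  Q = [1]
  Insert 3 (step 2): P = [2, 3];  Q = [1, 2]
  Insert 6 (step 3): P = [2, 3, 6];  Q = [1, 2, 3]
  Insert 1 (step 4): P = [1, 3, 6] / [2];  Q = [1, 2, 3] / [4]
  Insert 8 (step 5): P = [1, 3, 6, 8] / [2];  Q = [1, 2, 3, 5] / [4]
  Insert 4 (step 6): P = [1, 3, 4, 8] / [2, 6];  Q = [1, 2, 3, 5] / [4, 6]
  Insert 7 (step 7): P = [1, 3, 4, 7] / [2, 6, 8];  Q = [1, 2, 3, 5] / [4, 6, 7]
  Insert 9 (step 8): P = [1, 3, 4, 7, 9] / [2, 6, 8];  Q = [1, 2, 3, 5, 8] / [4, 6, 7]
  Insert 5 (step 9): P = [1, 3, 4, 5, 9] / [2, 6, 7] / [8];  Q = [1, 2, 3, 5, 8] / [4, 6, 7] / [9]
Final shape: (5, 3, 1).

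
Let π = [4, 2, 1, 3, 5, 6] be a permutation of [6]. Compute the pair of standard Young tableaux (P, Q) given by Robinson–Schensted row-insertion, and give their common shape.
P = [1, 3, 5, 6] / [2] / [4];  Q = [1, 4, 5, 6] / [2] / [3];  common shape = (4, 1, 1)

Row-insert the values π_1, π_2, … into P one at a time, bumping the leftmost entry strictly greater than the inserted value down to the next row. The recording tableau Q records, in position (i, j), the step at which that cell was added to P.
  Insert 4 (step 1): P = [4];  Q = [1]
  Insert 2 (step 2): P = [2] / [4];  Q = [1] / [2]
  Insert 1 (step 3): P = [1] / [2] / [4];  Q = [1] / [2] / [3]
  Insert 3 (step 4): P = [1, 3] / [2] / [4];  Q = [1, 4] / [2] / [3]
  Insert 5 (step 5): P = [1, 3, 5] / [2] / [4];  Q = [1, 4, 5] / [2] / [3]
  Insert 6 (step 6): P = [1, 3, 5, 6] / [2] / [4];  Q = [1, 4, 5, 6] / [2] / [3]
Final shape: (4, 1, 1).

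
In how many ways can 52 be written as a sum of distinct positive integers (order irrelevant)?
q(52) = 4582

A partition into distinct parts is a strictly decreasing sequence summing to n. The recurrence d(n, m) = d(n, m−1) + d(n−m, m−1) (use part m at most once) with q(n) = d(n, n) gives q(52) = 4582. (Euler's theorem: # distinct-part partitions = # odd-part partitions.)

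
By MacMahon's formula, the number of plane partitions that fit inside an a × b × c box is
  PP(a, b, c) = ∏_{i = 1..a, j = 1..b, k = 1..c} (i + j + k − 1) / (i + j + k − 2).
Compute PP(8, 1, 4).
PP(8, 1, 4) = 495

Evaluate the triple product over i = 1..8, j = 1..1, k = 1..4. The factors are (2/1) · (3/2) · (4/3) · (5/4) · (3/2) · (4/3) · (5/4) · (6/5) · … (32 factors total). The numerators and denominators telescope so the product is an integer; carrying out the multiplication exactly gives PP(8, 1, 4) = 495.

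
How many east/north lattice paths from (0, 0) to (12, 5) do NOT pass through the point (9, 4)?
Number of paths = 3328

Total paths from (0, 0) to (12, 5): C(17, 12) = 6188. Paths through (9, 4): (paths (0, 0) → (9, 4)) × (paths (9, 4) → (12, 5)) = C(13, 9) · C(4, 3) = 715 · 4 = 2860. Avoidance count = 6188 − 2860 = 3328.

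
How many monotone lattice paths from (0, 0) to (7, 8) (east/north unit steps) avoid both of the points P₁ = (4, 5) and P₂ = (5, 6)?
Number of paths = 2655

Inclusion–exclusion. Total paths: C(15, 7) = 6435. Through P₁: C(9, 4)·C(6, 3) = 2520. Through P₂: C(11, 5)·C(4, 2) = 2772. Since P₁ is strictly southwest of P₂, a monotone path through both must visit P₁ then P₂; paths through both = C(9, 4)·C(2, 1)·C(4, 2) = 1512. Avoid both = 6435 − 2520 − 2772 + 1512 = 2655.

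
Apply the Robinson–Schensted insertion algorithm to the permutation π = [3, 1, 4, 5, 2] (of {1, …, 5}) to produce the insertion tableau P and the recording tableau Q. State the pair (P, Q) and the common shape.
P = [1, 2, 5] / [3, 4];  Q = [1, 3, 4] / [2, 5];  common shape = (3, 2)

Row-insert the values π_1, π_2, … into P one at a time, bumping the leftmost entry strictly greater than the inserted value down to the next row. The recording tableau Q records, in position (i, j), the step at which that cell was added to P.
  Insert 3 (step 1): P = [3];  Q = [1]
  Insert 1 (step 2): P = [1] / [3];  Q = [1] / [2]
  Insert 4 (step 3): P = [1, 4] / [3];  Q = [1, 3] / [2]
  Insert 5 (step 4): P = [1, 4, 5] / [3];  Q = [1, 3, 4] / [2]
  Insert 2 (step 5): P = [1, 2, 5] / [3, 4];  Q = [1, 3, 4] / [2, 5]
Final shape: (3, 2).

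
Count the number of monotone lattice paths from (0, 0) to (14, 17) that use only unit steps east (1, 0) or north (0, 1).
Number of paths = 265182525

A monotone lattice path from (0, 0) to (14, 17) consists of 14 east steps and 17 north steps in some order, so it is determined by which 14 of the 31 steps are east. The count is C(31, 14) = 265182525.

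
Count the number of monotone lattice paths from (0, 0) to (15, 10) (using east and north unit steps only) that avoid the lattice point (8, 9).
Number of paths = 3074280

Total paths from (0, 0) to (15, 10): C(25, 15) = 3268760. Paths through (8, 9): (paths (0, 0) → (8, 9)) × (paths (8, 9) → (15, 10)) = C(17, 8) · C(8, 7) = 24310 · 8 = 194480. Avoidance count = 3268760 − 194480 = 3074280.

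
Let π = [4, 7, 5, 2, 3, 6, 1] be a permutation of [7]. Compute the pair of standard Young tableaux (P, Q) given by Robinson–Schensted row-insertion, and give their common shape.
P = [1, 3, 6] / [2, 5] / [4] / [7];  Q = [1, 2, 6] / [3, 5] / [4] / [7];  common shape = (3, 2, 1, 1)

Row-insert the values π_1, π_2, … into P one at a time, bumping the leftmost entry strictly greater than the inserted value down to the next row. The recording tableau Q records, in position (i, j), the step at which that cell was added to P.
  Insert 4 (step 1): P = [4];  Q = [1]
  Insert 7 (step 2): P = [4, 7];  Q = [1, 2]
  Insert 5 (step 3): P = [4, 5] / [7];  Q = [1, 2] / [3]
  Insert 2 (step 4): P = [2, 5] / [4] / [7];  Q = [1, 2] / [3] / [4]
  Insert 3 (step 5): P = [2, 3] / [4, 5] / [7];  Q = [1, 2] / [3, 5] / [4]
  Insert 6 (step 6): P = [2, 3, 6] / [4, 5] / [7];  Q = [1, 2, 6] / [3, 5] / [4]
  Insert 1 (step 7): P = [1, 3, 6] / [2, 5] / [4] / [7];  Q = [1, 2, 6] / [3, 5] / [4] / [7]
Final shape: (3, 2, 1, 1).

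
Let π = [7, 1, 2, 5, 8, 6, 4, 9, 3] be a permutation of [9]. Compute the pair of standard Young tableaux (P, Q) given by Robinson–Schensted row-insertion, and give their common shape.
P = [1, 2, 3, 6, 9] / [4, 8] / [5] / [7];  Q = [1, 3, 4, 5, 8] / [2, 6] / [7] / [9];  common shape = (5, 2, 1, 1)

Row-insert the values π_1, π_2, … into P one at a time, bumping the leftmost entry strictly greater than the inserted value down to the next row. The recording tableau Q records, in position (i, j), the step at which that cell was added to P.
  Insert 7 (step 1): P = [7];  Q = [1]
  Insert 1 (step 2): P = [1] / [7];  Q = [1] / [2]
  Insert 2 (step 3): P = [1, 2] / [7];  Q = [1, 3] / [2]
  Insert 5 (step 4): P = [1, 2, 5] / [7];  Q = [1, 3, 4] / [2]
  Insert 8 (step 5): P = [1, 2, 5, 8] / [7];  Q = [1, 3, 4, 5] / [2]
  Insert 6 (step 6): P = [1, 2, 5, 6] / [7, 8];  Q = [1, 3, 4, 5] / [2, 6]
  Insert 4 (step 7): P = [1, 2, 4, 6] / [5, 8] / [7];  Q = [1, 3, 4, 5] / [2, 6] / [7]
  Insert 9 (step 8): P = [1, 2, 4, 6, 9] / [5, 8] / [7];  Q = [1, 3, 4, 5, 8] / [2, 6] / [7]
  Insert 3 (step 9): P = [1, 2, 3, 6, 9] / [4, 8] / [5] / [7];  Q = [1, 3, 4, 5, 8] / [2, 6] / [7] / [9]
Final shape: (5, 2, 1, 1).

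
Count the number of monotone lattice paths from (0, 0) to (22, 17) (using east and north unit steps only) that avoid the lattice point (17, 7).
Number of paths = 49981767498

Total paths from (0, 0) to (22, 17): C(39, 22) = 51021117810. Paths through (17, 7): (paths (0, 0) → (17, 7)) × (paths (17, 7) → (22, 17)) = C(24, 17) · C(15, 5) = 346104 · 3003 = 1039350312. Avoidance count = 51021117810 − 1039350312 = 49981767498.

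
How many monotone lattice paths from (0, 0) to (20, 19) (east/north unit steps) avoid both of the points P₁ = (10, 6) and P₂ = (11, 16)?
Number of paths = 56912626342

Inclusion–exclusion. Total paths: C(39, 20) = 68923264410. Through P₁: C(16, 10)·C(23, 10) = 9161680528. Through P₂: C(27, 11)·C(12, 9) = 2868336900. Since P₁ is strictly southwest of P₂, a monotone path through both must visit P₁ then P₂; paths through both = C(16, 10)·C(11, 1)·C(12, 9) = 19379360. Avoid both = 68923264410 − 9161680528 − 2868336900 + 19379360 = 56912626342.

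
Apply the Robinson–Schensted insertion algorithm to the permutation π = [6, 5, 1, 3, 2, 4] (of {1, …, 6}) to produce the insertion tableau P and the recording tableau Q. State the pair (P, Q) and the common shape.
P = [1, 2, 4] / [3] / [5] / [6];  Q = [1, 4, 6] / [2] / [3] / [5];  common shape = (3, 1, 1, 1)

Row-insert the values π_1, π_2, … into P one at a time, bumping the leftmost entry strictly greater than the inserted value down to the next row. The recording tableau Q records, in position (i, j), the step at which that cell was added to P.
  Insert 6 (step 1): P = [6];  Q = [1]
  Insert 5 (step 2): P = [5] / [6];  Q = [1] / [2]
  Insert 1 (step 3): P = [1] / [5] / [6];  Q = [1] / [2] / [3]
  Insert 3 (step 4): P = [1, 3] / [5] / [6];  Q = [1, 4] / [2] / [3]
  Insert 2 (step 5): P = [1, 2] / [3] / [5] / [6];  Q = [1, 4] / [2] / [3] / [5]
  Insert 4 (step 6): P = [1, 2, 4] / [3] / [5] / [6];  Q = [1, 4, 6] / [2] / [3] / [5]
Final shape: (3, 1, 1, 1).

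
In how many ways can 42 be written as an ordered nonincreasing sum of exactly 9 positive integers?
p(42, 9 parts) = 4904

Partitions of n into exactly k parts are in bijection with partitions of n − k into at most k parts (subtract 1 from each part). So p(42, exactly 9) = p(33, parts ≤ 9). Computing via the recurrence p(m, j) = p(m, j−1) + p(m−j, j) gives 4904.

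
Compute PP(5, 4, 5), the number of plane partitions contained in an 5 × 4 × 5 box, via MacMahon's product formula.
PP(5, 4, 5) = 16818516

Evaluate the triple product over i = 1..5, j = 1..4, k = 1..5. The factors are (2/1) · (3/2) · (4/3) · (5/4) · (6/5) · (3/2) · (4/3) · (5/4) · … (100 factors total). The numerators and denominators telescope so the product is an integer; carrying out the multiplication exactly gives PP(5, 4, 5) = 16818516.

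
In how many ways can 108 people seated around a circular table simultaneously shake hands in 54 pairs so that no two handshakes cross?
C_54 = 451959718027953471447609509424

These noncrossing handshakes are counted by the Catalan number C_n = (1/(n + 1)) · C(2n, n). For n = 54: C_54 = (1/55) · C(108, 54) = 24857784491537440929618523018320/55 = 451959718027953471447609509424.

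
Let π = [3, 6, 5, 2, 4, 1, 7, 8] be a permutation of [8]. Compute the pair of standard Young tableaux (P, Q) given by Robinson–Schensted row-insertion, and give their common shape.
P = [1, 4, 7, 8] / [2, 5] / [3] / [6];  Q = [1, 2, 7, 8] / [3, 5] / [4] / [6];  common shape = (4, 2, 1, 1)

Row-insert the values π_1, π_2, … into P one at a time, bumping the leftmost entry strictly greater than the inserted value down to the next row. The recording tableau Q records, in position (i, j), the step at which that cell was added to P.
  Insert 3 (step 1): P = [3];  Q = [1]
  Insert 6 (step 2): P = [3, 6];  Q = [1, 2]
  Insert 5 (step 3): P = [3, 5] / [6];  Q = [1, 2] / [3]
  Insert 2 (step 4): P = [2, 5] / [3] / [6];  Q = [1, 2] / [3] / [4]
  Insert 4 (step 5): P = [2, 4] / [3, 5] / [6];  Q = [1, 2] / [3, 5] / [4]
  Insert 1 (step 6): P = [1, 4] / [2, 5] / [3] / [6];  Q = [1, 2] / [3, 5] / [4] / [6]
  Insert 7 (step 7): P = [1, 4, 7] / [2, 5] / [3] / [6];  Q = [1, 2, 7] / [3, 5] / [4] / [6]
  Insert 8 (step 8): P = [1, 4, 7, 8] / [2, 5] / [3] / [6];  Q = [1, 2, 7, 8] / [3, 5] / [4] / [6]
Final shape: (4, 2, 1, 1).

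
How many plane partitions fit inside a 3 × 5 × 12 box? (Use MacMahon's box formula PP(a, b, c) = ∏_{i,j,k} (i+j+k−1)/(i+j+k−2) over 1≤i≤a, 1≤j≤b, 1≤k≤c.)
PP(3, 5, 12) = 4892876352

Evaluate the triple product over i = 1..3, j = 1..5, k = 1..12. The factors are (2/1) · (3/2) · (4/3) · (5/4) · (6/5) · (7/6) · (8/7) · (9/8) · … (180 factors total). The numerators and denominators telescope so the product is an integer; carrying out the multiplication exactly gives PP(3, 5, 12) = 4892876352.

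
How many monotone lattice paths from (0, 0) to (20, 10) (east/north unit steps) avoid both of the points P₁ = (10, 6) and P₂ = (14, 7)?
Number of paths = 15624847

Inclusion–exclusion. Total paths: C(30, 20) = 30045015. Through P₁: C(16, 10)·C(14, 10) = 8016008. Through P₂: C(21, 14)·C(9, 6) = 9767520. Since P₁ is strictly southwest of P₂, a monotone path through both must visit P₁ then P₂; paths through both = C(16, 10)·C(5, 4)·C(9, 6) = 3363360. Avoid both = 30045015 − 8016008 − 9767520 + 3363360 = 15624847.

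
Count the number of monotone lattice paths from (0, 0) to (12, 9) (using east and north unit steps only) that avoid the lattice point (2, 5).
Number of paths = 272909

Total paths from (0, 0) to (12, 9): C(21, 12) = 293930. Paths through (2, 5): (paths (0, 0) → (2, 5)) × (paths (2, 5) → (12, 9)) = C(7, 2) · C(14, 10) = 21 · 1001 = 21021. Avoidance count = 293930 − 21021 = 272909.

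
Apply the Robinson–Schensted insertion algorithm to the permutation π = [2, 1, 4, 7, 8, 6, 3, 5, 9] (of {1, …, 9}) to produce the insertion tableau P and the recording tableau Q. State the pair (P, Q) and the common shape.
P = [1, 3, 5, 8, 9] / [2, 4, 6] / [7];  Q = [1, 3, 4, 5, 9] / [2, 6, 8] / [7];  common shape = (5, 3, 1)

Row-insert the values π_1, π_2, … into P one at a time, bumping the leftmost entry strictly greater than the inserted value down to the next row. The recording tableau Q records, in position (i, j), the step at which that cell was added to P.
  Insert 2 (step 1): P = [2];  Q = [1]
  Insert 1 (step 2): P = [1] / [2];  Q = [1] / [2]
  Insert 4 (step 3): P = [1, 4] / [2];  Q = [1, 3] / [2]
  Insert 7 (step 4): P = [1, 4, 7] / [2];  Q = [1, 3, 4] / [2]
  Insert 8 (step 5): P = [1, 4, 7, 8] / [2];  Q = [1, 3, 4, 5] / [2]
  Insert 6 (step 6): P = [1, 4, 6, 8] / [2, 7];  Q = [1, 3, 4, 5] / [2, 6]
  Insert 3 (step 7): P = [1, 3, 6, 8] / [2, 4] / [7];  Q = [1, 3, 4, 5] / [2, 6] / [7]
  Insert 5 (step 8): P = [1, 3, 5, 8] / [2, 4, 6] / [7];  Q = [1, 3, 4, 5] / [2, 6, 8] / [7]
  Insert 9 (step 9): P = [1, 3, 5, 8, 9] / [2, 4, 6] / [7];  Q = [1, 3, 4, 5, 9] / [2, 6, 8] / [7]
Final shape: (5, 3, 1).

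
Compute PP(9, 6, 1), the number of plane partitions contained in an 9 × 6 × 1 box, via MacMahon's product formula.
PP(9, 6, 1) = 5005

Evaluate the triple product over i = 1..9, j = 1..6, k = 1..1. The factors are (2/1) · (3/2) · (4/3) · (5/4) · (6/5) · (7/6) · (3/2) · (4/3) · … (54 factors total). The numerators and denominators telescope so the product is an integer; carrying out the multiplication exactly gives PP(9, 6, 1) = 5005.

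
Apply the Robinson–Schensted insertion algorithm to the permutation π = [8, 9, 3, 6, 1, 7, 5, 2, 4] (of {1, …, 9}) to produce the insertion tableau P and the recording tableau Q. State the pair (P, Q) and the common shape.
P = [1, 2, 4] / [3, 5, 7] / [6, 9] / [8];  Q = [1, 2, 6] / [3, 4, 9] / [5, 7] / [8];  common shape = (3, 3, 2, 1)

Row-insert the values π_1, π_2, … into P one at a time, bumping the leftmost entry strictly greater than the inserted value down to the next row. The recording tableau Q records, in position (i, j), the step at which that cell was added to P.
  Insert 8 (step 1): P = [8];  Q = [1]
  Insert 9 (step 2): P = [8, 9];  Q = [1, 2]
  Insert 3 (step 3): P = [3, 9] / [8];  Q = [1, 2] / [3]
  Insert 6 (step 4): P = [3, 6] / [8, 9];  Q = [1, 2] / [3, 4]
  Insert 1 (step 5): P = [1, 6] / [3, 9] / [8];  Q = [1, 2] / [3, 4] / [5]
  Insert 7 (step 6): P = [1, 6, 7] / [3, 9] / [8];  Q = [1, 2, 6] / [3, 4] / [5]
  Insert 5 (step 7): P = [1, 5, 7] / [3, 6] / [8, 9];  Q = [1, 2, 6] / [3, 4] / [5, 7]
  Insert 2 (step 8): P = [1, 2, 7] / [3, 5] / [6, 9] / [8];  Q = [1, 2, 6] / [3, 4] / [5, 7] / [8]
  Insert 4 (step 9): P = [1, 2, 4] / [3, 5, 7] / [6, 9] / [8];  Q = [1, 2, 6] / [3, 4, 9] / [5, 7] / [8]
Final shape: (3, 3, 2, 1).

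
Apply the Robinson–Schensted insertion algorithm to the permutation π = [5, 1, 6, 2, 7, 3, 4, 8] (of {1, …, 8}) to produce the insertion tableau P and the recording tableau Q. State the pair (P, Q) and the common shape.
P = [1, 2, 3, 4, 8] / [5, 6, 7];  Q = [1, 3, 5, 7, 8] / [2, 4, 6];  common shape = (5, 3)

Row-insert the values π_1, π_2, … into P one at a time, bumping the leftmost entry strictly greater than the inserted value down to the next row. The recording tableau Q records, in position (i, j), the step at which that cell was added to P.
  Insert 5 (step 1): P = [5];  Q = [1]
  Insert 1 (step 2): P = [1] / [5];  Q = [1] / [2]
  Insert 6 (step 3): P = [1, 6] / [5];  Q = [1, 3] / [2]
  Insert 2 (step 4): P = [1, 2] / [5, 6];  Q = [1, 3] / [2, 4]
  Insert 7 (step 5): P = [1, 2, 7] / [5, 6];  Q = [1, 3, 5] / [2, 4]
  Insert 3 (step 6): P = [1, 2, 3] / [5, 6, 7];  Q = [1, 3, 5] / [2, 4, 6]
  Insert 4 (step 7): P = [1, 2, 3, 4] / [5, 6, 7];  Q = [1, 3, 5, 7] / [2, 4, 6]
  Insert 8 (step 8): P = [1, 2, 3, 4, 8] / [5, 6, 7];  Q = [1, 3, 5, 7, 8] / [2, 4, 6]
Final shape: (5, 3).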